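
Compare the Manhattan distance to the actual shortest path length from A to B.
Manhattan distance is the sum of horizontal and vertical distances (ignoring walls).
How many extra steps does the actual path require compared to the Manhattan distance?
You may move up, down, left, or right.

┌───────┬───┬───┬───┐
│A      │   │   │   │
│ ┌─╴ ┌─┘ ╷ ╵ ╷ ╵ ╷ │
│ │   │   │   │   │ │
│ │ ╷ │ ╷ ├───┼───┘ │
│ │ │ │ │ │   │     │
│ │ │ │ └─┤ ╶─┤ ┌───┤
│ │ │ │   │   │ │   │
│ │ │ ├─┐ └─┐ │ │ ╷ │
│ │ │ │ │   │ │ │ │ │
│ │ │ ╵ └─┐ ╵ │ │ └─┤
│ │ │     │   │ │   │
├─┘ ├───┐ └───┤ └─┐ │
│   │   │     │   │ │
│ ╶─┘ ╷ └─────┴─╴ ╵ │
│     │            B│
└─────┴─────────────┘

Manhattan distance: |7 - 0| + |9 - 0| = 16
Actual path length: 22
Extra steps: 22 - 16 = 6

Solution:

┌───────┬───┬───┬───┐
│A → ↓  │   │   │   │
│ ┌─╴ ┌─┘ ╷ ╵ ╷ ╵ ╷ │
│ │↓ ↲│   │   │   │ │
│ │ ╷ │ ╷ ├───┼───┘ │
│ │↓│ │ │ │   │     │
│ │ │ │ └─┤ ╶─┤ ┌───┤
│ │↓│ │   │   │ │   │
│ │ │ ├─┐ └─┐ │ │ ╷ │
│ │↓│ │ │   │ │ │ │ │
│ │ │ ╵ └─┐ ╵ │ │ └─┤
│ │↓│     │   │ │   │
├─┘ ├───┐ └───┤ └─┐ │
│↓ ↲│↱ ↓│     │   │ │
│ ╶─┘ ╷ └─────┴─╴ ╵ │
│↳ → ↑│↳ → → → → → B│
└─────┴─────────────┘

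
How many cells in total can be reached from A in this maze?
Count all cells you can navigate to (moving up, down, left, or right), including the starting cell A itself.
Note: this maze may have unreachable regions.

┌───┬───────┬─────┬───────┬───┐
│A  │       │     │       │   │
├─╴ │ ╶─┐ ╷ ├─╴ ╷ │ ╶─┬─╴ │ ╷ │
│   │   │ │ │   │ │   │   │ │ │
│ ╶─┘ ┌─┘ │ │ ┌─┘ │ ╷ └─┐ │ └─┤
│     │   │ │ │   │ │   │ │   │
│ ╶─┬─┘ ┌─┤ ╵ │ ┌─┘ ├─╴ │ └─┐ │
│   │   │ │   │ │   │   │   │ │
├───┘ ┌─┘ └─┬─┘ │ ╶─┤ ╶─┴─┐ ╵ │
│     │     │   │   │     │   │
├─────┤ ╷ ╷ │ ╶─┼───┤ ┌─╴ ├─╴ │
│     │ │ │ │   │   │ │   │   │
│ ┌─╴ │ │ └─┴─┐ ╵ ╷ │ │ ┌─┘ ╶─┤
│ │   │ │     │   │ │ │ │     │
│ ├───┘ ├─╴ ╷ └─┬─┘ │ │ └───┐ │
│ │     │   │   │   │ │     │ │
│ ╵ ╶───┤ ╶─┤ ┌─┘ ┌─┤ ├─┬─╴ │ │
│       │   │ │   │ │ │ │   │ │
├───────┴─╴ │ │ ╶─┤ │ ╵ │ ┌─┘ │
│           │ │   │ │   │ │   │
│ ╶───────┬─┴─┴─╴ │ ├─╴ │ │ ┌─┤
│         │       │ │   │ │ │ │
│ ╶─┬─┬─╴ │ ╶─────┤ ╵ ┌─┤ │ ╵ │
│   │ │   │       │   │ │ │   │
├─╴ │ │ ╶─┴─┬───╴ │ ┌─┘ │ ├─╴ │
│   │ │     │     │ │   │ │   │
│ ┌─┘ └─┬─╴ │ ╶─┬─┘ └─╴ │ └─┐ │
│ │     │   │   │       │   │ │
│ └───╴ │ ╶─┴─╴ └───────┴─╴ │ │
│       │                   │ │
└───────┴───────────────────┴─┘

Using BFS/flood-fill to find all reachable cells from A:
Maze size: 15 × 15 = 225 total cells
All cells are reachable — the maze is fully connected.
Reachable cells: 225

Reachable region (· marks reachable cells):

┌───┬───────┬─────┬───────┬───┐
│A ·│· · · ·│· · ·│· · · ·│· ·│
├─╴ │ ╶─┐ ╷ ├─╴ ╷ │ ╶─┬─╴ │ ╷ │
│· ·│· ·│·│·│· ·│·│· ·│· ·│·│·│
│ ╶─┘ ┌─┘ │ │ ┌─┘ │ ╷ └─┐ │ └─┤
│· · ·│· ·│·│·│· ·│·│· ·│·│· ·│
│ ╶─┬─┘ ┌─┤ ╵ │ ┌─┘ ├─╴ │ └─┐ │
│· ·│· ·│·│· ·│·│· ·│· ·│· ·│·│
├───┘ ┌─┘ └─┬─┘ │ ╶─┤ ╶─┴─┐ ╵ │
│· · ·│· · ·│· ·│· ·│· · ·│· ·│
├─────┤ ╷ ╷ │ ╶─┼───┤ ┌─╴ ├─╴ │
│· · ·│·│·│·│· ·│· ·│·│· ·│· ·│
│ ┌─╴ │ │ └─┴─┐ ╵ ╷ │ │ ┌─┘ ╶─┤
│·│· ·│·│· · ·│· ·│·│·│·│· · ·│
│ ├───┘ ├─╴ ╷ └─┬─┘ │ │ └───┐ │
│·│· · ·│· ·│· ·│· ·│·│· · ·│·│
│ ╵ ╶───┤ ╶─┤ ┌─┘ ┌─┤ ├─┬─╴ │ │
│· · · ·│· ·│·│· ·│·│·│·│· ·│·│
├───────┴─╴ │ │ ╶─┤ │ ╵ │ ┌─┘ │
│· · · · · ·│·│· ·│·│· ·│·│· ·│
│ ╶───────┬─┴─┴─╴ │ ├─╴ │ │ ┌─┤
│· · · · ·│· · · ·│·│· ·│·│·│·│
│ ╶─┬─┬─╴ │ ╶─────┤ ╵ ┌─┤ │ ╵ │
│· ·│·│· ·│· · · ·│· ·│·│·│· ·│
├─╴ │ │ ╶─┴─┬───╴ │ ┌─┘ │ ├─╴ │
│· ·│·│· · ·│· · ·│·│· ·│·│· ·│
│ ┌─┘ └─┬─╴ │ ╶─┬─┘ └─╴ │ └─┐ │
│·│· · ·│· ·│· ·│· · · ·│· ·│·│
│ └───╴ │ ╶─┴─╴ └───────┴─╴ │ │
│· · · ·│· · · · · · · · · ·│·│
└───────┴───────────────────┴─┘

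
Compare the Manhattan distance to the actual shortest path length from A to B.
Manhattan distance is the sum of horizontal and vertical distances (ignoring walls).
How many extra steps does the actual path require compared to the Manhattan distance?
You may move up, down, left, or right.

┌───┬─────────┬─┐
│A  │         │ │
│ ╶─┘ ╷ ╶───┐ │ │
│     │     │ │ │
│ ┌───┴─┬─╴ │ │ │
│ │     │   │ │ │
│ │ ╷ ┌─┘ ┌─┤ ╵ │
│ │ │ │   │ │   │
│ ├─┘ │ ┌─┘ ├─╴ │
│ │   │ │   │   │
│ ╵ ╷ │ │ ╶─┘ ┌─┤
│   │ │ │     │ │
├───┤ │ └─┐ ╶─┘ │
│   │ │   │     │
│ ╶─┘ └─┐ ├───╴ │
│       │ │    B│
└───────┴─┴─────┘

Manhattan distance: |7 - 0| + |7 - 0| = 14
Actual path length: 20
Extra steps: 20 - 14 = 6

Solution:

┌───┬─────────┬─┐
│A  │↱ → → → ↓│ │
│ ╶─┘ ╷ ╶───┐ │ │
│↳ → ↑│     │↓│ │
│ ┌───┴─┬─╴ │ │ │
│ │     │   │↓│ │
│ │ ╷ ┌─┘ ┌─┤ ╵ │
│ │ │ │   │ │↳ ↓│
│ ├─┘ │ ┌─┘ ├─╴ │
│ │   │ │   │↓ ↲│
│ ╵ ╷ │ │ ╶─┘ ┌─┤
│   │ │ │  ↓ ↲│ │
├───┤ │ └─┐ ╶─┘ │
│   │ │   │↳ → ↓│
│ ╶─┘ └─┐ ├───╴ │
│       │ │    B│
└───────┴─┴─────┘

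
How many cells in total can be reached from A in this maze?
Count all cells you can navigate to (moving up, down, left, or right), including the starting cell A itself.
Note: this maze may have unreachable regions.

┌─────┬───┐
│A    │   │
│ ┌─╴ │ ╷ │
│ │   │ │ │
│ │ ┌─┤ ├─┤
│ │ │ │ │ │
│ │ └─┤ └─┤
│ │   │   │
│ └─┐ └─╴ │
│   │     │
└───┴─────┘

Using BFS/flood-fill to find all reachable cells from A:
Maze size: 5 × 5 = 25 total cells
2 cell(s) are walled off and cannot be reached from A.
Reachable cells: 23

Reachable region (· marks reachable cells):

┌─────┬───┐
│A · ·│· ·│
│ ┌─╴ │ ╷ │
│·│· ·│·│·│
│ │ ┌─┤ ├─┤
│·│·│ │·│ │
│ │ └─┤ └─┤
│·│· ·│· ·│
│ └─┐ └─╴ │
│· ·│· · ·│
└───┴─────┘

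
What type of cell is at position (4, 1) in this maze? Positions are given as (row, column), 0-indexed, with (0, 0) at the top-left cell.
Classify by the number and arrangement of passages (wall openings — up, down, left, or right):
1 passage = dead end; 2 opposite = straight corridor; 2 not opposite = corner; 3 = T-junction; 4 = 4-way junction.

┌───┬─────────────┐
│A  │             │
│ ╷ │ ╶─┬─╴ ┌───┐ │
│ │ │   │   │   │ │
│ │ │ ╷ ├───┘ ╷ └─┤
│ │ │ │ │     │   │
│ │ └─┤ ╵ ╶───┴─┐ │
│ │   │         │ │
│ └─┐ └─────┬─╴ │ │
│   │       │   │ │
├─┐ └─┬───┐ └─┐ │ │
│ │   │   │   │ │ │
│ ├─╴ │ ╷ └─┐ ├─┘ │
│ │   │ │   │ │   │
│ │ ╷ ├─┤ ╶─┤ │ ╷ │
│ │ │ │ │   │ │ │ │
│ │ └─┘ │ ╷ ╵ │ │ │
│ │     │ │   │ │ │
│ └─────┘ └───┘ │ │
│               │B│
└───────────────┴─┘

Checking cell at (4, 1):
Number of passages: 2
Cell type: corner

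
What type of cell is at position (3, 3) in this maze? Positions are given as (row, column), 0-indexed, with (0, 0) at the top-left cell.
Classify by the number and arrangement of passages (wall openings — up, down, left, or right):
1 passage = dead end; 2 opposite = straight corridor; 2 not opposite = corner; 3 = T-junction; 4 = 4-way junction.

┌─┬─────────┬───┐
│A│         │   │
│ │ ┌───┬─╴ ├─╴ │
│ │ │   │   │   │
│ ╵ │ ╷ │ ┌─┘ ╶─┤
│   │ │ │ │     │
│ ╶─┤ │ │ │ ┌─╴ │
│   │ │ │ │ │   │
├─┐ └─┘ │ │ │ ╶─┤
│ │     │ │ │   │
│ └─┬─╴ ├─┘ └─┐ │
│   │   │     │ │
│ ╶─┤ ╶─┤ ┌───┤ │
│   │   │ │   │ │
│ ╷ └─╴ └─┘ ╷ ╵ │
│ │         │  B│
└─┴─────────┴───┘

Checking cell at (3, 3):
Number of passages: 2
Cell type: straight corridor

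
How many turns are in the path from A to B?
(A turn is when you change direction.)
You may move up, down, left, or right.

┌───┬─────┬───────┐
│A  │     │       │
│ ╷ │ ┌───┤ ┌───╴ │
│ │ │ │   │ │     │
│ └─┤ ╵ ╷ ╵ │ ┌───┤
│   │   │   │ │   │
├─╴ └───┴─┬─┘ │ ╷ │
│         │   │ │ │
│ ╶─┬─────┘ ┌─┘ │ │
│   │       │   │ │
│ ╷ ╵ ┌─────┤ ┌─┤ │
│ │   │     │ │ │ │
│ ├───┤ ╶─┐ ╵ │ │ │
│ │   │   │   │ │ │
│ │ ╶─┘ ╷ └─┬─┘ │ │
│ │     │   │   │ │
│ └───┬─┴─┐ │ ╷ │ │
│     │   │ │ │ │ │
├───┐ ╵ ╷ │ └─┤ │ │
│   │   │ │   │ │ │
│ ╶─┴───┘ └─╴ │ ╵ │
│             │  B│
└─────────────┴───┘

Directions: down, down, right, down, left, down, down, down, down, down, right, right, down, right, up, right, down, down, right, right, up, left, up, up, left, up, left, up, right, right, down, right, up, up, right, up, up, right, down, down, down, down, down, down, down, down
Number of turns: 26

Solution:

┌───┬─────┬───────┐
│A  │     │       │
│ ╷ │ ┌───┤ ┌───╴ │
│↓│ │ │   │ │     │
│ └─┤ ╵ ╷ ╵ │ ┌───┤
│↳ ↓│   │   │ │↱ ↓│
├─╴ └───┴─┬─┘ │ ╷ │
│↓ ↲      │   │↑│↓│
│ ╶─┬─────┘ ┌─┘ │ │
│↓  │       │↱ ↑│↓│
│ ╷ ╵ ┌─────┤ ┌─┤ │
│↓│   │↱ → ↓│↑│ │↓│
│ ├───┤ ╶─┐ ╵ │ │ │
│↓│   │↑ ↰│↳ ↑│ │↓│
│ │ ╶─┘ ╷ └─┬─┘ │ │
│↓│     │↑ ↰│   │↓│
│ └───┬─┴─┐ │ ╷ │ │
│↳ → ↓│↱ ↓│↑│ │ │↓│
├───┐ ╵ ╷ │ └─┤ │ │
│   │↳ ↑│↓│↑ ↰│ │↓│
│ ╶─┴───┘ └─╴ │ ╵ │
│        ↳ → ↑│  B│
└─────────────┴───┘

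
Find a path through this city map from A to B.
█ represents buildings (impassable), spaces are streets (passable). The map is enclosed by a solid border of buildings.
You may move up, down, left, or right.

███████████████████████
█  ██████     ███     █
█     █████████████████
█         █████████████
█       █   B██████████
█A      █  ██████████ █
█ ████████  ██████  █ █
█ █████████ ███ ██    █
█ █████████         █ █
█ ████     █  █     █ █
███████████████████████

Finding the shortest path from A to B:
Movement: cardinal only
Path length: 14 steps
Directions: up → up → right → right → right → right → right → right → right → right → down → right → right → right

Solution:

███████████████████████
█  ██████     ███     █
█     █████████████████
█↱→→→→→→→↓█████████████
█↑      █↳→→B██████████
█A      █  ██████████ █
█ ████████  ██████  █ █
█ █████████ ███ ██    █
█ █████████         █ █
█ ████     █  █     █ █
███████████████████████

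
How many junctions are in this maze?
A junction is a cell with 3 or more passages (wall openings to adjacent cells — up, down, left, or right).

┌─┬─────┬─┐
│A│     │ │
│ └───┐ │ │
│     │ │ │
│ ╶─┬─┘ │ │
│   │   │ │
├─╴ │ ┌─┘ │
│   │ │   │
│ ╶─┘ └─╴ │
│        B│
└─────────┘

Checking each cell for number of passages:

Junctions found (3+ passages):
  (1, 0): 3 passages
  (3, 4): 3 passages
  (4, 2): 3 passages
Total junctions: 3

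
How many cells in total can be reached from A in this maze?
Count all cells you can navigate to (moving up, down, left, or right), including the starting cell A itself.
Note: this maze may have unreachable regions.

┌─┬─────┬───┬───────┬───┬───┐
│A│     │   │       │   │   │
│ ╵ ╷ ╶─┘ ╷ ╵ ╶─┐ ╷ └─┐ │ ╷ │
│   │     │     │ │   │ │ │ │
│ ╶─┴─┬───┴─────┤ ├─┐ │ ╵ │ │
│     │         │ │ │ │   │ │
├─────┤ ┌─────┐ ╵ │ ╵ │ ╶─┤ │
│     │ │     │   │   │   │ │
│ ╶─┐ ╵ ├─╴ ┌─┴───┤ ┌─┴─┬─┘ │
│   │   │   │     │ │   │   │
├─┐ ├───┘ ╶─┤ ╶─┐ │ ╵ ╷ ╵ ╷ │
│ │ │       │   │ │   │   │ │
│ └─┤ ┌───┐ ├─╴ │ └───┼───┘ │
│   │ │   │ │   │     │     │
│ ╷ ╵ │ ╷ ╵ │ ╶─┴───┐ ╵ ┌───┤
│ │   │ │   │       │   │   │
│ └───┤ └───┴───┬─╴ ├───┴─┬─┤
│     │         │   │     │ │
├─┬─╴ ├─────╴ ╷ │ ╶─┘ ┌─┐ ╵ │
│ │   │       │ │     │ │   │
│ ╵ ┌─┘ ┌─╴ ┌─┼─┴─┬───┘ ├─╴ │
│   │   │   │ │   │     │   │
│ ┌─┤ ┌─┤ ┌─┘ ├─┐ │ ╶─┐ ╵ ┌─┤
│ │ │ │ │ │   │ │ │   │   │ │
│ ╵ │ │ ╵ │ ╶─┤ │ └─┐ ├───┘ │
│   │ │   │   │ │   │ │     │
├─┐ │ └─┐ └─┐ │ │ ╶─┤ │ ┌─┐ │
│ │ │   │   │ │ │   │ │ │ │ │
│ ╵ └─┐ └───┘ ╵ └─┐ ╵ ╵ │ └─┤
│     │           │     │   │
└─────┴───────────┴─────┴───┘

Using BFS/flood-fill to find all reachable cells from A:
Maze size: 15 × 14 = 210 total cells
83 cell(s) are walled off and cannot be reached from A.
Reachable cells: 127

Reachable region (· marks reachable cells):

┌─┬─────┬───┬───────┬───┬───┐
│A│· · ·│· ·│· · · ·│· ·│· ·│
│ ╵ ╷ ╶─┘ ╷ ╵ ╶─┐ ╷ └─┐ │ ╷ │
│· ·│· · ·│· · ·│·│· ·│·│·│·│
│ ╶─┴─┬───┴─────┤ ├─┐ │ ╵ │ │
│· · ·│· · · · ·│·│·│·│· ·│·│
├─────┤ ┌─────┐ ╵ │ ╵ │ ╶─┤ │
│· · ·│·│     │· ·│· ·│· ·│·│
│ ╶─┐ ╵ ├─╴ ┌─┴───┤ ┌─┴─┬─┘ │
│· ·│· ·│   │· · ·│·│· ·│· ·│
├─┐ ├───┘ ╶─┤ ╶─┐ │ ╵ ╷ ╵ ╷ │
│ │·│       │· ·│·│· ·│· ·│·│
│ └─┤ ┌───┐ ├─╴ │ └───┼───┘ │
│   │ │   │ │· ·│· · ·│· · ·│
│ ╷ ╵ │ ╷ ╵ │ ╶─┴───┐ ╵ ┌───┤
│ │   │ │   │· · · ·│· ·│   │
│ └───┤ └───┴───┬─╴ ├───┴─┬─┤
│     │         │· ·│· · ·│·│
├─┬─╴ ├─────╴ ╷ │ ╶─┘ ┌─┐ ╵ │
│ │   │       │ │· · ·│·│· ·│
│ ╵ ┌─┘ ┌─╴ ┌─┼─┴─┬───┘ ├─╴ │
│   │   │   │ │· ·│· · ·│· ·│
│ ┌─┤ ┌─┤ ┌─┘ ├─┐ │ ╶─┐ ╵ ┌─┤
│ │ │ │ │ │   │ │·│· ·│· ·│·│
│ ╵ │ │ ╵ │ ╶─┤ │ └─┐ ├───┘ │
│   │ │   │   │ │· ·│·│· · ·│
├─┐ │ └─┐ └─┐ │ │ ╶─┤ │ ┌─┐ │
│ │ │   │   │ │ │· ·│·│·│ │·│
│ ╵ └─┐ └───┘ ╵ └─┐ ╵ ╵ │ └─┤
│     │           │· · ·│   │
└─────┴───────────┴─────┴───┘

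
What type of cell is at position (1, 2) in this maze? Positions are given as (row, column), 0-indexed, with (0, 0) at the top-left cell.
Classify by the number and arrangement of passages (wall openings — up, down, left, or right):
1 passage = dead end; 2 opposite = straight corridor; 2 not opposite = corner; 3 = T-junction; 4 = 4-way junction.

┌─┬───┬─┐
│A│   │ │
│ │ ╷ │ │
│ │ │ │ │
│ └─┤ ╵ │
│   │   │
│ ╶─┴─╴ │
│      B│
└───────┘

Checking cell at (1, 2):
Number of passages: 2
Cell type: straight corridor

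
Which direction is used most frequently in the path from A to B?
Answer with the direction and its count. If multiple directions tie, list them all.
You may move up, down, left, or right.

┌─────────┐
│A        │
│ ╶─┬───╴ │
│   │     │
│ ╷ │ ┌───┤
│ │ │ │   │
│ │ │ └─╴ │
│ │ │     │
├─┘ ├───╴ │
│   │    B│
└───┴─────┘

Directions: right, right, right, right, down, left, left, down, down, right, right, down
Counts: {'right': 6, 'down': 4, 'left': 2}
Most common: right (6 times)

Solution:

┌─────────┐
│A → → → ↓│
│ ╶─┬───╴ │
│   │↓ ← ↲│
│ ╷ │ ┌───┤
│ │ │↓│   │
│ │ │ └─╴ │
│ │ │↳ → ↓│
├─┘ ├───╴ │
│   │    B│
└───┴─────┘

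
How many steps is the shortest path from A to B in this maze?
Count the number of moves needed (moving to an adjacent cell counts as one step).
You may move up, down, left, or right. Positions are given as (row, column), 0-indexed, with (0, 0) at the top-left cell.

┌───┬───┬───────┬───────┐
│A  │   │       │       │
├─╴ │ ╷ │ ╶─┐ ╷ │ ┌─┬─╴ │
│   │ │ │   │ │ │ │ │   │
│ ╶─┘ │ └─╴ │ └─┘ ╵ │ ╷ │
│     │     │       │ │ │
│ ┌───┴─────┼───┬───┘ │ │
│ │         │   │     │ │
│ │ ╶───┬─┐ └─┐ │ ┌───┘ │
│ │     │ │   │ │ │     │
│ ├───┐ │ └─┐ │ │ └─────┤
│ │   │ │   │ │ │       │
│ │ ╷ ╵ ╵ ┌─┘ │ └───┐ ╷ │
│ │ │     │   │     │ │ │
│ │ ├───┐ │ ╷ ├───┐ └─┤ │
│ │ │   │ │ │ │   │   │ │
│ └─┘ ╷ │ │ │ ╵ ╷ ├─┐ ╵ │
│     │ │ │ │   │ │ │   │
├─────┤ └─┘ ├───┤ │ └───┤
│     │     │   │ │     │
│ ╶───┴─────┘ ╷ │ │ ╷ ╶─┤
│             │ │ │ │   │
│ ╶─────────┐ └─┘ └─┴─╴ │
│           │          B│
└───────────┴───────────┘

Using BFS to find shortest path:
Start: (0, 0), End: (11, 11)
Path found:
(0,0) → (0,1) → (1,1) → (1,0) → (2,0) → (3,0) → (4,0) → (5,0) → (6,0) → (7,0) → (8,0) → (8,1) → (8,2) → (7,2) → (7,3) → (8,3) → (9,3) → (9,4) → (9,5) → (8,5) → (7,5) → (6,5) → (6,6) → (7,6) → (8,6) → (8,7) → (7,7) → (7,8) → (8,8) → (9,8) → (10,8) → (11,8) → (11,9) → (11,10) → (11,11)
Number of steps: 34

Solution:

┌───┬───┬───────┬───────┐
│A ↓│   │       │       │
├─╴ │ ╷ │ ╶─┐ ╷ │ ┌─┬─╴ │
│↓ ↲│ │ │   │ │ │ │ │   │
│ ╶─┘ │ └─╴ │ └─┘ ╵ │ ╷ │
│↓    │     │       │ │ │
│ ┌───┴─────┼───┬───┘ │ │
│↓│         │   │     │ │
│ │ ╶───┬─┐ └─┐ │ ┌───┘ │
│↓│     │ │   │ │ │     │
│ ├───┐ │ └─┐ │ │ └─────┤
│↓│   │ │   │ │ │       │
│ │ ╷ ╵ ╵ ┌─┘ │ └───┐ ╷ │
│↓│ │     │↱ ↓│     │ │ │
│ │ ├───┐ │ ╷ ├───┐ └─┤ │
│↓│ │↱ ↓│ │↑│↓│↱ ↓│   │ │
│ └─┘ ╷ │ │ │ ╵ ╷ ├─┐ ╵ │
│↳ → ↑│↓│ │↑│↳ ↑│↓│ │   │
├─────┤ └─┘ ├───┤ │ └───┤
│     │↳ → ↑│   │↓│     │
│ ╶───┴─────┘ ╷ │ │ ╷ ╶─┤
│             │ │↓│ │   │
│ ╶─────────┐ └─┘ └─┴─╴ │
│           │    ↳ → → B│
└───────────┴───────────┘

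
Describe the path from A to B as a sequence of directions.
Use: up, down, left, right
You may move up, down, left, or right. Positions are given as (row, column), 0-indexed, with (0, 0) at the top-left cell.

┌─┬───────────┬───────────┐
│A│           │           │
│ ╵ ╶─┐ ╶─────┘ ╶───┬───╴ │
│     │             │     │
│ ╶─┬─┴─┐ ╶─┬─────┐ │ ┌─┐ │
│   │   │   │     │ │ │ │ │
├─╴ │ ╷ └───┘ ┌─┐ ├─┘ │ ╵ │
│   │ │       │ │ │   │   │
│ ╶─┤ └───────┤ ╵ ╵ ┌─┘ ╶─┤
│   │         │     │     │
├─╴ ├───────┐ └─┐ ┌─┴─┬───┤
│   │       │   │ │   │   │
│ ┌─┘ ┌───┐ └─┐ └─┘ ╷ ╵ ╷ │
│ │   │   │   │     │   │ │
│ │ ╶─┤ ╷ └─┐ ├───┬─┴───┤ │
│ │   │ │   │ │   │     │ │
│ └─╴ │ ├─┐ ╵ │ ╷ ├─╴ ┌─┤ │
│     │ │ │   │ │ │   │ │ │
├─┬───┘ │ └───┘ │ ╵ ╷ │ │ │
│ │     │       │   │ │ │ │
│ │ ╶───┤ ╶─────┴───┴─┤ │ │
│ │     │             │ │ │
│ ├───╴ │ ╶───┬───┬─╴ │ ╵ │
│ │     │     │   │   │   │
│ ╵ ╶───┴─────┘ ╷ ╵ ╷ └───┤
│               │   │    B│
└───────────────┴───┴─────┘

Finding the path and converting it to directions:
Path through cells: (0,0) → (1,0) → (2,0) → (2,1) → (3,1) → (3,0) → (4,0) → (4,1) → (5,1) → (5,0) → (6,0) → (7,0) → (8,0) → (8,1) → (8,2) → (7,2) → (7,1) → (6,1) → (6,2) → (5,2) → (5,3) → (5,4) → (5,5) → (6,5) → (6,6) → (7,6) → (8,6) → (8,5) → (7,5) → (7,4) → (6,4) → (6,3) → (7,3) → (8,3) → (9,3) → (9,2) → (9,1) → (10,1) → (10,2) → (10,3) → (11,3) → (11,2) → (11,1) → (12,1) → (12,2) → (12,3) → (12,4) → (12,5) → (12,6) → (12,7) → (11,7) → (11,8) → (12,8) → (12,9) → (11,9) → (11,10) → (12,10) → (12,11) → (12,12)
Directions: down, down, right, down, left, down, right, down, left, down, down, down, right, right, up, left, up, right, up, right, right, right, down, right, down, down, left, up, left, up, left, down, down, down, left, left, down, right, right, down, left, left, down, right, right, right, right, right, right, up, right, down, right, up, right, down, right, right

Solution:

┌─┬───────────┬───────────┐
│A│           │           │
│ ╵ ╶─┐ ╶─────┘ ╶───┬───╴ │
│↓    │             │     │
│ ╶─┬─┴─┐ ╶─┬─────┐ │ ┌─┐ │
│↳ ↓│   │   │     │ │ │ │ │
├─╴ │ ╷ └───┘ ┌─┐ ├─┘ │ ╵ │
│↓ ↲│ │       │ │ │   │   │
│ ╶─┤ └───────┤ ╵ ╵ ┌─┘ ╶─┤
│↳ ↓│         │     │     │
├─╴ ├───────┐ └─┐ ┌─┴─┬───┤
│↓ ↲│↱ → → ↓│   │ │   │   │
│ ┌─┘ ┌───┐ └─┐ └─┘ ╷ ╵ ╷ │
│↓│↱ ↑│↓ ↰│↳ ↓│     │   │ │
│ │ ╶─┤ ╷ └─┐ ├───┬─┴───┤ │
│↓│↑ ↰│↓│↑ ↰│↓│   │     │ │
│ └─╴ │ ├─┐ ╵ │ ╷ ├─╴ ┌─┤ │
│↳ → ↑│↓│ │↑ ↲│ │ │   │ │ │
├─┬───┘ │ └───┘ │ ╵ ╷ │ │ │
│ │↓ ← ↲│       │   │ │ │ │
│ │ ╶───┤ ╶─────┴───┴─┤ │ │
│ │↳ → ↓│             │ │ │
│ ├───╴ │ ╶───┬───┬─╴ │ ╵ │
│ │↓ ← ↲│     │↱ ↓│↱ ↓│   │
│ ╵ ╶───┴─────┘ ╷ ╵ ╷ └───┤
│  ↳ → → → → → ↑│↳ ↑│↳ → B│
└───────────────┴───┴─────┘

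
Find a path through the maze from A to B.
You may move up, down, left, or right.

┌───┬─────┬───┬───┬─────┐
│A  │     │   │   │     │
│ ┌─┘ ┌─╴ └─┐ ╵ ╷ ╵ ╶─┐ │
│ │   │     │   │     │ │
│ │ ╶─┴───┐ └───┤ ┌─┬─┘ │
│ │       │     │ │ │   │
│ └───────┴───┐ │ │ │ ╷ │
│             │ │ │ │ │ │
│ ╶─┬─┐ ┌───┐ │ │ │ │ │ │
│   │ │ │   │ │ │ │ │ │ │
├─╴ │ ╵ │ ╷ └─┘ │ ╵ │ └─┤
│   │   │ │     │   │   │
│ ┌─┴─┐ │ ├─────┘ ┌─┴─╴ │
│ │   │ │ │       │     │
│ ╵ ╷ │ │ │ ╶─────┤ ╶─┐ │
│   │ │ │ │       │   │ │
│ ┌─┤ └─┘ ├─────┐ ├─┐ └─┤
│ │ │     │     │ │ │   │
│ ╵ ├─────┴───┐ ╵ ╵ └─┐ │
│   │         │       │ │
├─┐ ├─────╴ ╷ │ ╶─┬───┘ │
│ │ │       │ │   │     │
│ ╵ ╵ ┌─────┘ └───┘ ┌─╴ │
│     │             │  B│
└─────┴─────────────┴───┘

Finding the shortest path through the maze:
Path length: 30 steps
Directions: down → down → down → down → right → down → left → down → down → down → down → right → down → down → right → up → right → right → right → up → right → down → down → right → right → right → up → right → right → down

Solution:

┌───┬─────┬───┬───┬─────┐
│A  │     │   │   │     │
│ ┌─┘ ┌─╴ └─┐ ╵ ╷ ╵ ╶─┐ │
│↓│   │     │   │     │ │
│ │ ╶─┴───┐ └───┤ ┌─┬─┘ │
│↓│       │     │ │ │   │
│ └───────┴───┐ │ │ │ ╷ │
│↓            │ │ │ │ │ │
│ ╶─┬─┐ ┌───┐ │ │ │ │ │ │
│↳ ↓│ │ │   │ │ │ │ │ │ │
├─╴ │ ╵ │ ╷ └─┘ │ ╵ │ └─┤
│↓ ↲│   │ │     │   │   │
│ ┌─┴─┐ │ ├─────┘ ┌─┴─╴ │
│↓│   │ │ │       │     │
│ ╵ ╷ │ │ │ ╶─────┤ ╶─┐ │
│↓  │ │ │ │       │   │ │
│ ┌─┤ └─┘ ├─────┐ ├─┐ └─┤
│↓│ │     │     │ │ │   │
│ ╵ ├─────┴───┐ ╵ ╵ └─┐ │
│↳ ↓│      ↱ ↓│       │ │
├─┐ ├─────╴ ╷ │ ╶─┬───┘ │
│ │↓│↱ → → ↑│↓│   │↱ → ↓│
│ ╵ ╵ ┌─────┘ └───┘ ┌─╴ │
│  ↳ ↑│      ↳ → → ↑│  B│
└─────┴─────────────┴───┘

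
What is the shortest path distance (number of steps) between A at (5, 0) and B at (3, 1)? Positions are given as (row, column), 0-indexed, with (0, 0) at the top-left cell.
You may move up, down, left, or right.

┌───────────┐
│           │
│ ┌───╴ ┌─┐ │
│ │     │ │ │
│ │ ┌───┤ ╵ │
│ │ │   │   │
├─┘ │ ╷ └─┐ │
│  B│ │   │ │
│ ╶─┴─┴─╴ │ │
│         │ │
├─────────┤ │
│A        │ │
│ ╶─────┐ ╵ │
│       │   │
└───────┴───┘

Finding path from (5, 0) to (3, 1):
Path: (5,0) → (5,1) → (5,2) → (5,3) → (5,4) → (6,4) → (6,5) → (5,5) → (4,5) → (3,5) → (2,5) → (1,5) → (0,5) → (0,4) → (0,3) → (1,3) → (1,2) → (1,1) → (2,1) → (3,1)
Distance: 19 steps

Solution:

┌───────────┐
│      ↓ ← ↰│
│ ┌───╴ ┌─┐ │
│ │↓ ← ↲│ │↑│
│ │ ┌───┤ ╵ │
│ │↓│   │  ↑│
├─┘ │ ╷ └─┐ │
│  B│ │   │↑│
│ ╶─┴─┴─╴ │ │
│         │↑│
├─────────┤ │
│A → → → ↓│↑│
│ ╶─────┐ ╵ │
│       │↳ ↑│
└───────┴───┘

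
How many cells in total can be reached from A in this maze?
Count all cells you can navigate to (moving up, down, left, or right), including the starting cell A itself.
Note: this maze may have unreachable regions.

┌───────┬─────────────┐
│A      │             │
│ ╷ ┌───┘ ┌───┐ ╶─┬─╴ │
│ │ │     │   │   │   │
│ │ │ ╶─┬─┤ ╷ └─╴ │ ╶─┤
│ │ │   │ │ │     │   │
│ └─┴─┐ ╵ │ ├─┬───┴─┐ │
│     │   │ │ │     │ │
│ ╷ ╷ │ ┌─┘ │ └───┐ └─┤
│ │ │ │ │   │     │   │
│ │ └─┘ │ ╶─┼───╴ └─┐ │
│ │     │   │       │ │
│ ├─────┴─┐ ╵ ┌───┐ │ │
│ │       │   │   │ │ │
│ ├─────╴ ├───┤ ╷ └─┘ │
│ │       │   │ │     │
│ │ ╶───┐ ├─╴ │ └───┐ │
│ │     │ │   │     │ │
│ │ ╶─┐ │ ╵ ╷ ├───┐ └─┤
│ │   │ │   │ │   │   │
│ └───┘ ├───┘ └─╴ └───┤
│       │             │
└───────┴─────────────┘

Using BFS/flood-fill to find all reachable cells from A:
Maze size: 11 × 11 = 121 total cells
19 cell(s) are walled off and cannot be reached from A.
Reachable cells: 102

Reachable region (· marks reachable cells):

┌───────┬─────────────┐
│A · · ·│· · · · · · ·│
│ ╷ ┌───┘ ┌───┐ ╶─┬─╴ │
│·│·│· · ·│· ·│· ·│· ·│
│ │ │ ╶─┬─┤ ╷ └─╴ │ ╶─┤
│·│·│· ·│·│·│· · ·│· ·│
│ └─┴─┐ ╵ │ ├─┬───┴─┐ │
│· · ·│· ·│·│·│     │·│
│ ╷ ╷ │ ┌─┘ │ └───┐ └─┤
│·│·│·│·│· ·│· · ·│   │
│ │ └─┘ │ ╶─┼───╴ └─┐ │
│·│· · ·│· ·│· · · ·│ │
│ ├─────┴─┐ ╵ ┌───┐ │ │
│·│· · · ·│· ·│   │·│ │
│ ├─────╴ ├───┤ ╷ └─┘ │
│·│· · · ·│· ·│ │     │
│ │ ╶───┐ ├─╴ │ └───┐ │
│·│· · ·│·│· ·│     │ │
│ │ ╶─┐ │ ╵ ╷ ├───┐ └─┤
│·│· ·│·│· ·│·│· ·│   │
│ └───┘ ├───┘ └─╴ └───┤
│· · · ·│· · · · · · ·│
└───────┴─────────────┘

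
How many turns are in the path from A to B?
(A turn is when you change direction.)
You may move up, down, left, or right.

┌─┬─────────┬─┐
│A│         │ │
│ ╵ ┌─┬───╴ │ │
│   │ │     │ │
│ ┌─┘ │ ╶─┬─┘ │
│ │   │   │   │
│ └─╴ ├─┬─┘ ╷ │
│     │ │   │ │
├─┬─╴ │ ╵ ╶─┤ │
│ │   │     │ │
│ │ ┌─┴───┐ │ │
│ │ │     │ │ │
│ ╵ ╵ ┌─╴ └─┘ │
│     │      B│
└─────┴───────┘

Directions: down, down, down, right, right, down, left, down, down, right, up, right, right, down, right, right
Number of turns: 9

Solution:

┌─┬─────────┬─┐
│A│         │ │
│ ╵ ┌─┬───╴ │ │
│↓  │ │     │ │
│ ┌─┘ │ ╶─┬─┘ │
│↓│   │   │   │
│ └─╴ ├─┬─┘ ╷ │
│↳ → ↓│ │   │ │
├─┬─╴ │ ╵ ╶─┤ │
│ │↓ ↲│     │ │
│ │ ┌─┴───┐ │ │
│ │↓│↱ → ↓│ │ │
│ ╵ ╵ ┌─╴ └─┘ │
│  ↳ ↑│  ↳ → B│
└─────┴───────┘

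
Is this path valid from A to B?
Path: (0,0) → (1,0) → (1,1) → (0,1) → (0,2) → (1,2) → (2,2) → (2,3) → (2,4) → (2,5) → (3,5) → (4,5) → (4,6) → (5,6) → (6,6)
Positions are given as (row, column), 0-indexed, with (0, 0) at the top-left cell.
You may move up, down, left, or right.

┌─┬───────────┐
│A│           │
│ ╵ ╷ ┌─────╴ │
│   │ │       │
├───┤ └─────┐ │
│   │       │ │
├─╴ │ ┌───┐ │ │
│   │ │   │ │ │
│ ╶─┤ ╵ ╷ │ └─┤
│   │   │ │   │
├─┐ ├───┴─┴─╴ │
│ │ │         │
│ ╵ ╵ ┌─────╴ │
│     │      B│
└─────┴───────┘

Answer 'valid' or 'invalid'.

Checking path validity:
Result: All consecutive moves are passable.

valid

Correct solution:

┌─┬───────────┐
│A│↱ ↓        │
│ ╵ ╷ ┌─────╴ │
│↳ ↑│↓│       │
├───┤ └─────┐ │
│   │↳ → → ↓│ │
├─╴ │ ┌───┐ │ │
│   │ │   │↓│ │
│ ╶─┤ ╵ ╷ │ └─┤
│   │   │ │↳ ↓│
├─┐ ├───┴─┴─╴ │
│ │ │        ↓│
│ ╵ ╵ ┌─────╴ │
│     │      B│
└─────┴───────┘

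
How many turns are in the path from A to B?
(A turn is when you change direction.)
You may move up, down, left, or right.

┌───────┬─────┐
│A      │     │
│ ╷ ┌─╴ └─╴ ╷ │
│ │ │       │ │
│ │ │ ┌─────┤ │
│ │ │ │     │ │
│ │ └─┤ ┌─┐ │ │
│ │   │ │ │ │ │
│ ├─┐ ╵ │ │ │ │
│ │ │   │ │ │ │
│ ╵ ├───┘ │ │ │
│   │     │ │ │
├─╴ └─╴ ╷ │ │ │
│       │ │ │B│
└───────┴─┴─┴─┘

Directions: right, right, right, down, right, right, up, right, down, down, down, down, down, down
Number of turns: 5

Solution:

┌───────┬─────┐
│A → → ↓│  ↱ ↓│
│ ╷ ┌─╴ └─╴ ╷ │
│ │ │  ↳ → ↑│↓│
│ │ │ ┌─────┤ │
│ │ │ │     │↓│
│ │ └─┤ ┌─┐ │ │
│ │   │ │ │ │↓│
│ ├─┐ ╵ │ │ │ │
│ │ │   │ │ │↓│
│ ╵ ├───┘ │ │ │
│   │     │ │↓│
├─╴ └─╴ ╷ │ │ │
│       │ │ │B│
└───────┴─┴─┴─┘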